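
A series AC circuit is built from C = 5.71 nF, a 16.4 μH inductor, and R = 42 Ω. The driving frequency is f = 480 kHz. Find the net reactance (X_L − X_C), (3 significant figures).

ω = 2πf = 3.016e+06 rad/s
X_L = ωL = 49.5 Ω
X_C = 1/(ωC) = 58.1 Ω
X = 49.5 − 58.1 = -8.61 Ω

-8.61 Ω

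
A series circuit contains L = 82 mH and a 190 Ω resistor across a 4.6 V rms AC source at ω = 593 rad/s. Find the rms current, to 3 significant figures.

23.5 mA

X_L = ωL = 48.6 Ω
Z = 190 + j48.6 Ω
|Z| = √(190² + 48.6²) = 196 Ω
I = V/|Z| = 4.6/196 = 23.5 mA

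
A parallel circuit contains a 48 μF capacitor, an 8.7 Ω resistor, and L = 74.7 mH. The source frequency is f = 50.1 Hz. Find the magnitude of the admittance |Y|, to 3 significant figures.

ω = 2πf = 314.8 rad/s
X_L = ωL = 23.5 Ω
X_C = 1/(ωC) = 66.2 Ω
Parallel: admittances add. Y = 1/R + 1/(jωL) + jωC
Y = (0.115 − j0.0274) S
|Y| = 0.118 S → |Z| = 1/|Y| = 8.46 Ω, ∠Z = −∠Y = 13.4°

118 mS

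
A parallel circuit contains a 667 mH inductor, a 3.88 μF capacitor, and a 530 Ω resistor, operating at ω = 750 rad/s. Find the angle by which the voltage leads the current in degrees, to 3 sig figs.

-25.8°

X_L = ωL = 500 Ω
X_C = 1/(ωC) = 344 Ω
Parallel: admittances add. Y = 1/R + 1/(jωL) + jωC
Y = (0.00189 + j0.000911) S
|Y| = 0.00210 S → |Z| = 1/|Y| = 477 Ω, ∠Z = −∠Y = -25.8°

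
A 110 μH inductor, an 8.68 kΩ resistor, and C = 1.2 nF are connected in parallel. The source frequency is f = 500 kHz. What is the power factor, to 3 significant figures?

ω = 2πf = 3.142e+06 rad/s
X_L = ωL = 346 Ω
X_C = 1/(ωC) = 265 Ω
Parallel: admittances add. Y = 1/R + 1/(jωL) + jωC
Y = (0.000115 + j0.000876) S
|Y| = 0.000884 S → |Z| = 1/|Y| = 1130 Ω, ∠Z = −∠Y = -82.5°
cos φ = cos(-82.5°) = 0.130

0.130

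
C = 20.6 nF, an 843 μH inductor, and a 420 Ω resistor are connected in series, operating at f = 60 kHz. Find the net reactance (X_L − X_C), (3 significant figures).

189 Ω

ω = 2πf = 377000 rad/s
X_L = ωL = 318 Ω
X_C = 1/(ωC) = 129 Ω
X = 318 − 129 = 189 Ω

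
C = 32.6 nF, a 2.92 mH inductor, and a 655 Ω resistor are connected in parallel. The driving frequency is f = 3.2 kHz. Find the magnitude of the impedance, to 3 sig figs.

ω = 2πf = 20110 rad/s
X_L = ωL = 58.7 Ω
X_C = 1/(ωC) = 1530 Ω
Parallel: admittances add. Y = 1/R + 1/(jωL) + jωC
Y = (0.00153 − j0.0164) S
|Y| = 0.0164 S → |Z| = 1/|Y| = 60.8 Ω, ∠Z = −∠Y = 84.7°

60.8 Ω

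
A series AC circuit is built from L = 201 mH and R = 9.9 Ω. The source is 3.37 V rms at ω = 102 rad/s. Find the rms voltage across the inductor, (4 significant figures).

X_L = ωL = 20.50 Ω
Z = 9.900 + j20.50 Ω
|Z| = √(9.900² + 20.50²) = 22.77 Ω
I = V/|Z| = 148.0 mA
V_L = I·|Z_L| = 0.1480 × 20.50 = 3.035 V

3.035 V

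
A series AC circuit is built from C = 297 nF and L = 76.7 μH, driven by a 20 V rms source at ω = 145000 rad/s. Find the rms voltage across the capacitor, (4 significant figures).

X_L = ωL = 11.12 Ω
X_C = 1/(ωC) = 23.22 Ω
Net reactance X = X_L − X_C = -12.10 Ω
Z = − j12.10 Ω
|Z| = √(0² + 12.10²) = 12.10 Ω
I = V/|Z| = 1.653 A
V_C = I·|Z_C| = 1.653 × 23.22 = 38.38 V

38.38 V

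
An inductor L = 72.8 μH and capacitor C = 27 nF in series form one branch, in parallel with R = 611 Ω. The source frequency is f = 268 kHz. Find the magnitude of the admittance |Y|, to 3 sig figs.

ω = 2πf = 1.684e+06 rad/s
X_L = ωL = 123 Ω
X_C = 1/(ωC) = 22.0 Ω
Branch 1: Z₁ = R = 611 Ω
Branch 2 (series LC): Z₂ = j(X_L − X_C) = j101 Ω
Parallel: Z = Z₁Z₂/(Z₁+Z₂), |Z| = 99.3 Ω, ∠Z = 80.7°
|Y| = 1/|Z| = 10.1 mS

10.1 mS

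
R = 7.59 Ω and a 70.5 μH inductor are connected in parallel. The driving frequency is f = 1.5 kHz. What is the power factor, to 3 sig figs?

0.0872

ω = 2πf = 9425 rad/s
X_L = ωL = 0.664 Ω
Parallel: admittances add. Y = 1/R + 1/(jωL)
Y = (0.132 − j1.51) S
|Y| = 1.51 S → |Z| = 1/|Y| = 0.662 Ω, ∠Z = −∠Y = 85.0°
cos φ = cos(85.0°) = 0.0872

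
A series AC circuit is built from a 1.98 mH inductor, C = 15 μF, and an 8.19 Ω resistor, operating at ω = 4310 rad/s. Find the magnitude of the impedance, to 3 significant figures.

10.7 Ω

X_L = ωL = 8.53 Ω
X_C = 1/(ωC) = 15.5 Ω
Net reactance X = X_L − X_C = -6.93 Ω
Z = 8.19 − j6.93 Ω
|Z| = √(8.19² + 6.93²) = 10.7 Ω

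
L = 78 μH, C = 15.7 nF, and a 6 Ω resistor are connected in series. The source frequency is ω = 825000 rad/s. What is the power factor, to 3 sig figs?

0.423

X_L = ωL = 64.3 Ω
X_C = 1/(ωC) = 77.2 Ω
Net reactance X = X_L − X_C = -12.9 Ω
Z = 6.00 − j12.9 Ω
|Z| = √(6.00² + 12.9²) = 14.2 Ω
∠Z = arctan(-12.9/6.00) = -65.0°
cos φ = cos(-65.0°) = 0.423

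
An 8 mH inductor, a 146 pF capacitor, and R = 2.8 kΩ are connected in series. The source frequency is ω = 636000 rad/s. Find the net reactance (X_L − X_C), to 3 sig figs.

X_L = ωL = 5090 Ω
X_C = 1/(ωC) = 10800 Ω
X = 5090 − 10800 = -5680 Ω

-5680 Ω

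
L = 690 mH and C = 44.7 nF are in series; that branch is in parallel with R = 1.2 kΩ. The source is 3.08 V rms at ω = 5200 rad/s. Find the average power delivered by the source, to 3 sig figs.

X_L = ωL = 3590 Ω
X_C = 1/(ωC) = 4300 Ω
Branch 1: Z₁ = R = 1200 Ω
Branch 2 (series LC): Z₂ = j(X_L − X_C) = −j714 Ω
Parallel: Z = Z₁Z₂/(Z₁+Z₂), |Z| = 614 Ω, ∠Z = -59.2°
I = V/|Z| = 5.02 mA
P = VI cos φ = 3.08 × 0.00502 × cos(-59.2°) = 7.91 mW

7.91 mW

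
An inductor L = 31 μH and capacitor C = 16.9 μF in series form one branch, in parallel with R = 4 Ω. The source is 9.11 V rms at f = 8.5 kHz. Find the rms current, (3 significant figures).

16.8 A

ω = 2πf = 53410 rad/s
X_L = ωL = 1.66 Ω
X_C = 1/(ωC) = 1.11 Ω
Branch 1: Z₁ = R = 4.00 Ω
Branch 2 (series LC): Z₂ = j(X_L − X_C) = j0.548 Ω
Parallel: Z = Z₁Z₂/(Z₁+Z₂), |Z| = 0.543 Ω, ∠Z = 82.2°
I = V/|Z| = 9.11/0.543 = 16.8 A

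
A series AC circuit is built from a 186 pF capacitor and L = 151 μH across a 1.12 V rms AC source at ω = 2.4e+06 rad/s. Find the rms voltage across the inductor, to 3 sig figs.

X_L = ωL = 362 Ω
X_C = 1/(ωC) = 2240 Ω
Net reactance X = X_L − X_C = -1880 Ω
Z = − j1880 Ω
|Z| = √(0² + 1880²) = 1880 Ω
I = V/|Z| = 596 μA
V_L = I·|Z_L| = 0.000596 × 362 = 0.216 V

0.216 V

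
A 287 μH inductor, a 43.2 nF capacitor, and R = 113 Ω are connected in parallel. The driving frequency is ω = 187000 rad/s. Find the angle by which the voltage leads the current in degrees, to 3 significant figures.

50.0°

X_L = ωL = 53.7 Ω
X_C = 1/(ωC) = 124 Ω
Parallel: admittances add. Y = 1/R + 1/(jωL) + jωC
Y = (0.00885 − j0.0106) S
|Y| = 0.0138 S → |Z| = 1/|Y| = 72.6 Ω, ∠Z = −∠Y = 50.0°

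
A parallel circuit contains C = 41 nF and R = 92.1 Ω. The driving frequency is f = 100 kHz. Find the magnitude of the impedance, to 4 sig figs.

ω = 2πf = 628300 rad/s
X_C = 1/(ωC) = 38.82 Ω
Parallel: admittances add. Y = 1/R + jωC
Y = (0.01086 + j0.02576) S
|Y| = 0.02796 S → |Z| = 1/|Y| = 35.77 Ω, ∠Z = −∠Y = -67.15°

35.77 Ω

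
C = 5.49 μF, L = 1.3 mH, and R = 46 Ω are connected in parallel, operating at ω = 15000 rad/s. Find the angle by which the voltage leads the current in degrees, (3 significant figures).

X_L = ωL = 19.5 Ω
X_C = 1/(ωC) = 12.1 Ω
Parallel: admittances add. Y = 1/R + 1/(jωL) + jωC
Y = (0.0217 + j0.0311) S
|Y| = 0.0379 S → |Z| = 1/|Y| = 26.4 Ω, ∠Z = −∠Y = -55.0°

-55.0°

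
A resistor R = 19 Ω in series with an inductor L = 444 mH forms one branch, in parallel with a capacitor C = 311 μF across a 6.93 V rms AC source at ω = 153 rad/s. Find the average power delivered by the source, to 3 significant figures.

183 mW

X_L = ωL = 67.9 Ω
X_C = 1/(ωC) = 21.0 Ω
Branch 1 (R+jX_L): Z₁ = 19.0 + j67.9 Ω, |Z₁| = 70.5 Ω
Branch 2 (−jX_C): Z₂ = −j21.0 Ω
Parallel: Z = Z₁Z₂/(Z₁+Z₂), |Z| = 29.3 Ω, ∠Z = -83.6°
I = V/|Z| = 237 mA
P = VI cos φ = 6.93 × 0.237 × cos(-83.6°) = 183 mW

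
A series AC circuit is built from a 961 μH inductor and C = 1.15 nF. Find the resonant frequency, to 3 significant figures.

151 kHz

ω₀ = 1/√(LC) = 1/√(0.000961 × 1.15e-09) = 951200 rad/s
f₀ = ω₀/(2π) = 151 kHz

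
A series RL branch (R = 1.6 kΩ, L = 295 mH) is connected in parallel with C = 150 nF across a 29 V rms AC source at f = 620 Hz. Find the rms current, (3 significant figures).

ω = 2πf = 3896 rad/s
X_L = ωL = 1150 Ω
X_C = 1/(ωC) = 1710 Ω
Branch 1 (R+jX_L): Z₁ = 1600 + j1150 Ω, |Z₁| = 1970 Ω
Branch 2 (−jX_C): Z₂ = −j1710 Ω
Parallel: Z = Z₁Z₂/(Z₁+Z₂), |Z| = 1990 Ω, ∠Z = -35.0°
I = V/|Z| = 29/1990 = 14.6 mA

14.6 mA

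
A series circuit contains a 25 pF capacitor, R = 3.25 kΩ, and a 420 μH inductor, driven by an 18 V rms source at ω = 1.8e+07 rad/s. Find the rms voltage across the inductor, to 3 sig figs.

X_L = ωL = 7560 Ω
X_C = 1/(ωC) = 2220 Ω
Net reactance X = X_L − X_C = 5340 Ω
Z = 3250 + j5340 Ω
|Z| = √(3250² + 5340²) = 6250 Ω
I = V/|Z| = 2.88 mA
V_L = I·|Z_L| = 0.00288 × 7560 = 21.8 V

21.8 V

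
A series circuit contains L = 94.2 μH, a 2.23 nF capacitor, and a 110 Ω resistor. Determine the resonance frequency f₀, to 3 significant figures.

ω₀ = 1/√(LC) = 1/√(9.42e-05 × 2.23e-09) = 2.182e+06 rad/s
f₀ = ω₀/(2π) = 347 kHz

347 kHz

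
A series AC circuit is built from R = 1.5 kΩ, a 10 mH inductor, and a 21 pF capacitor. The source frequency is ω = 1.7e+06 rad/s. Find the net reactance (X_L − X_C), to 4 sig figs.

-11010 Ω

X_L = ωL = 17000 Ω
X_C = 1/(ωC) = 28010 Ω
X = 17000 − 28010 = -11010 Ω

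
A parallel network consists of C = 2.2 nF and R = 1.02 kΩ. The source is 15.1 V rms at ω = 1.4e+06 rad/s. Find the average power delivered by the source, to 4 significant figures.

X_C = 1/(ωC) = 324.7 Ω
Parallel: admittances add. Y = 1/R + jωC
Y = (0.0009804 + j0.003080) S
|Y| = 0.003232 S → |Z| = 1/|Y| = 309.4 Ω, ∠Z = −∠Y = -72.34°
I = V/|Z| = 48.81 mA
P = VI cos φ = 15.1 × 0.04881 × cos(-72.34°) = 223.5 mW

223.5 mW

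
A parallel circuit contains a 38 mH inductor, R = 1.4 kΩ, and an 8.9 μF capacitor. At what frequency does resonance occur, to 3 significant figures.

274 Hz

ω₀ = 1/√(LC) = 1/√(0.038 × 8.9e-06) = 1720 rad/s
f₀ = ω₀/(2π) = 274 Hz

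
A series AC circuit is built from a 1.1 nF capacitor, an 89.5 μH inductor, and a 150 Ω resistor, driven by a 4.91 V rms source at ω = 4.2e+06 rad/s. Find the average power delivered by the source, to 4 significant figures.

X_L = ωL = 375.9 Ω
X_C = 1/(ωC) = 216.5 Ω
Net reactance X = X_L − X_C = 159.4 Ω
Z = 150.0 + j159.4 Ω
|Z| = √(150.0² + 159.4²) = 218.9 Ω
∠Z = arctan(159.4/150.0) = 46.75°
I = V/|Z| = 22.43 mA
P = VI cos φ = 4.91 × 0.02243 × cos(46.75°) = 75.46 mW

75.46 mW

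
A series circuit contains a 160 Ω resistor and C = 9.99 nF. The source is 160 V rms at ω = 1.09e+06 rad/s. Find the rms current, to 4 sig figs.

X_C = 1/(ωC) = 91.83 Ω
Z = 160.0 − j91.83 Ω
|Z| = √(160.0² + 91.83²) = 184.5 Ω
I = V/|Z| = 160/184.5 = 867.3 mA

867.3 mA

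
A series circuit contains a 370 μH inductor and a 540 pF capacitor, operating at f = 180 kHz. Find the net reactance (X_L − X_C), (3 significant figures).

ω = 2πf = 1.131e+06 rad/s
X_L = ωL = 418 Ω
X_C = 1/(ωC) = 1640 Ω
X = 418 − 1640 = -1220 Ω

-1220 Ω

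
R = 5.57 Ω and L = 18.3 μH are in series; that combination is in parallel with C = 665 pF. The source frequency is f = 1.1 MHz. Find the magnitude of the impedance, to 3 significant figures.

302 Ω

ω = 2πf = 6.912e+06 rad/s
X_L = ωL = 126 Ω
X_C = 1/(ωC) = 218 Ω
Branch 1 (R+jX_L): Z₁ = 5.57 + j126 Ω, |Z₁| = 127 Ω
Branch 2 (−jX_C): Z₂ = −j218 Ω
Parallel: Z = Z₁Z₂/(Z₁+Z₂), |Z| = 302 Ω, ∠Z = 84.0°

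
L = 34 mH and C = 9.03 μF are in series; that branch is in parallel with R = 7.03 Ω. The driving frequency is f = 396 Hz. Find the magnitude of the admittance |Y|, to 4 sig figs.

144.4 mS

ω = 2πf = 2488 rad/s
X_L = ωL = 84.60 Ω
X_C = 1/(ωC) = 44.51 Ω
Branch 1: Z₁ = R = 7.030 Ω
Branch 2 (series LC): Z₂ = j(X_L − X_C) = j40.09 Ω
Parallel: Z = Z₁Z₂/(Z₁+Z₂), |Z| = 6.924 Ω, ∠Z = 9.946°
|Y| = 1/|Z| = 144.4 mS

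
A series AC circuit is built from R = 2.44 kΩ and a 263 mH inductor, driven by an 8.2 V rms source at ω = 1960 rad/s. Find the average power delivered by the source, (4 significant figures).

X_L = ωL = 515.5 Ω
Z = 2440 + j515.5 Ω
|Z| = √(2440² + 515.5²) = 2494 Ω
∠Z = arctan(515.5/2440) = 11.93°
I = V/|Z| = 3.288 mA
P = VI cos φ = 8.2 × 0.003288 × cos(11.93°) = 26.38 mW

26.38 mW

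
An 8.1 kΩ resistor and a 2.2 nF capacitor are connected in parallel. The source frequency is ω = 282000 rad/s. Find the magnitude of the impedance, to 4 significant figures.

X_C = 1/(ωC) = 1612 Ω
Parallel: admittances add. Y = 1/R + jωC
Y = (0.0001235 + j0.0006204) S
|Y| = 0.0006326 S → |Z| = 1/|Y| = 1581 Ω, ∠Z = −∠Y = -78.75°

1581 Ω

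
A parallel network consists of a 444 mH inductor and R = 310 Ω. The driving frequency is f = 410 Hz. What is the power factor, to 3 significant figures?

ω = 2πf = 2576 rad/s
X_L = ωL = 1140 Ω
Parallel: admittances add. Y = 1/R + 1/(jωL)
Y = (0.00323 − j0.000874) S
|Y| = 0.00334 S → |Z| = 1/|Y| = 299 Ω, ∠Z = −∠Y = 15.2°
cos φ = cos(15.2°) = 0.965

0.965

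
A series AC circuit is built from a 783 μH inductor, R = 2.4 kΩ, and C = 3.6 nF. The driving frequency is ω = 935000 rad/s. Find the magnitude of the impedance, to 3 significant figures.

X_L = ωL = 732 Ω
X_C = 1/(ωC) = 297 Ω
Net reactance X = X_L − X_C = 435 Ω
Z = 2400 + j435 Ω
|Z| = √(2400² + 435²) = 2440 Ω

2440 Ω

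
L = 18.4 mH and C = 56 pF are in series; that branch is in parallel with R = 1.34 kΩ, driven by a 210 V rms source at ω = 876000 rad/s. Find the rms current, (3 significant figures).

X_L = ωL = 16100 Ω
X_C = 1/(ωC) = 20400 Ω
Branch 1: Z₁ = R = 1340 Ω
Branch 2 (series LC): Z₂ = j(X_L − X_C) = −j4270 Ω
Parallel: Z = Z₁Z₂/(Z₁+Z₂), |Z| = 1280 Ω, ∠Z = -17.4°
I = V/|Z| = 210/1280 = 164 mA

164 mA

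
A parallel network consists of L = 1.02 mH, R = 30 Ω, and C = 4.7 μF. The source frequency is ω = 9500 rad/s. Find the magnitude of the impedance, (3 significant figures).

14.8 Ω

X_L = ωL = 9.69 Ω
X_C = 1/(ωC) = 22.4 Ω
Parallel: admittances add. Y = 1/R + 1/(jωL) + jωC
Y = (0.0333 − j0.0585) S
|Y| = 0.0674 S → |Z| = 1/|Y| = 14.8 Ω, ∠Z = −∠Y = 60.3°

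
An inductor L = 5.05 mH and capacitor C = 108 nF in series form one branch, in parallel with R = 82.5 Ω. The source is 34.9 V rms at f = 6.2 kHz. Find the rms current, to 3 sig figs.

ω = 2πf = 38960 rad/s
X_L = ωL = 197 Ω
X_C = 1/(ωC) = 238 Ω
Branch 1: Z₁ = R = 82.5 Ω
Branch 2 (series LC): Z₂ = j(X_L − X_C) = −j41.0 Ω
Parallel: Z = Z₁Z₂/(Z₁+Z₂), |Z| = 36.7 Ω, ∠Z = -63.6°
I = V/|Z| = 34.9/36.7 = 951 mA

951 mA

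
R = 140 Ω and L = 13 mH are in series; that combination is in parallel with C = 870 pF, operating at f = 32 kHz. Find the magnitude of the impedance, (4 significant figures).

4818 Ω

ω = 2πf = 201100 rad/s
X_L = ωL = 2614 Ω
X_C = 1/(ωC) = 5717 Ω
Branch 1 (R+jX_L): Z₁ = 140.0 + j2614 Ω, |Z₁| = 2618 Ω
Branch 2 (−jX_C): Z₂ = −j5717 Ω
Parallel: Z = Z₁Z₂/(Z₁+Z₂), |Z| = 4818 Ω, ∠Z = 84.35°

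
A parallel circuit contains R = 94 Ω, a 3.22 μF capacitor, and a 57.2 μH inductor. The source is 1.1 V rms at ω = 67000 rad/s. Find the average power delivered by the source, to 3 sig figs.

12.9 mW

X_L = ωL = 3.83 Ω
X_C = 1/(ωC) = 4.64 Ω
Parallel: admittances add. Y = 1/R + 1/(jωL) + jωC
Y = (0.0106 − j0.0452) S
|Y| = 0.0464 S → |Z| = 1/|Y| = 21.5 Ω, ∠Z = −∠Y = 76.8°
I = V/|Z| = 51.1 mA
P = VI cos φ = 1.1 × 0.0511 × cos(76.8°) = 12.9 mW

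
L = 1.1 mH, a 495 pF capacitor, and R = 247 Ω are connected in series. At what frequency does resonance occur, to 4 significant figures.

215.7 kHz

ω₀ = 1/√(LC) = 1/√(0.0011 × 4.95e-10) = 1.355e+06 rad/s
f₀ = ω₀/(2π) = 215.7 kHz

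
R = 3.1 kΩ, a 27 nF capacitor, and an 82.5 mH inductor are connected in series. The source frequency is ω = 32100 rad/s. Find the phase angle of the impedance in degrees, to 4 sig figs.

25.74°

X_L = ωL = 2648 Ω
X_C = 1/(ωC) = 1154 Ω
Net reactance X = X_L − X_C = 1494 Ω
Z = 3100 + j1494 Ω
|Z| = √(3100² + 1494²) = 3441 Ω
∠Z = arctan(1494/3100) = 25.74°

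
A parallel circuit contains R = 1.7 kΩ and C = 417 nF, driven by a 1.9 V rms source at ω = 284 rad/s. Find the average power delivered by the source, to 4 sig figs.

2.124 mW

X_C = 1/(ωC) = 8444 Ω
Parallel: admittances add. Y = 1/R + jωC
Y = (0.0005882 + j0.0001184) S
|Y| = 0.0006000 S → |Z| = 1/|Y| = 1667 Ω, ∠Z = −∠Y = -11.38°
I = V/|Z| = 1.140 mA
P = VI cos φ = 1.9 × 0.001140 × cos(-11.38°) = 2.124 mW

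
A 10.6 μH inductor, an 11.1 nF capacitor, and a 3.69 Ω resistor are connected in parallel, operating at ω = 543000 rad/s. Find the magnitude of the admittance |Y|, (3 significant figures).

X_L = ωL = 5.76 Ω
X_C = 1/(ωC) = 166 Ω
Parallel: admittances add. Y = 1/R + 1/(jωL) + jωC
Y = (0.271 − j0.168) S
|Y| = 0.319 S → |Z| = 1/|Y| = 3.14 Ω, ∠Z = −∠Y = 31.8°

319 mS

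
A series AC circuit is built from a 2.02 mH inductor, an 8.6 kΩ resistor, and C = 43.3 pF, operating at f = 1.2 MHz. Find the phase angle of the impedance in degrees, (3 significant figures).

54.7°

ω = 2πf = 7.54e+06 rad/s
X_L = ωL = 15200 Ω
X_C = 1/(ωC) = 3060 Ω
Net reactance X = X_L − X_C = 12200 Ω
Z = 8600 + j12200 Ω
|Z| = √(8600² + 12200²) = 14900 Ω
∠Z = arctan(12200/8600) = 54.7°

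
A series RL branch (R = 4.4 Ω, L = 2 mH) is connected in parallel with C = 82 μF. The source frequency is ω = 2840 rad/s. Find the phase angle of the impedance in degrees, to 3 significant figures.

-55.2°

X_L = ωL = 5.68 Ω
X_C = 1/(ωC) = 4.29 Ω
Branch 1 (R+jX_L): Z₁ = 4.40 + j5.68 Ω, |Z₁| = 7.18 Ω
Branch 2 (−jX_C): Z₂ = −j4.29 Ω
Parallel: Z = Z₁Z₂/(Z₁+Z₂), |Z| = 6.69 Ω, ∠Z = -55.2°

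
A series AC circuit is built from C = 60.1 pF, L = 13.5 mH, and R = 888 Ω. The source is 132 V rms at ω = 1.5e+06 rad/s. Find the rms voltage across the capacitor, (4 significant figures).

X_L = ωL = 20250 Ω
X_C = 1/(ωC) = 11090 Ω
Net reactance X = X_L − X_C = 9157 Ω
Z = 888.0 + j9157 Ω
|Z| = √(888.0² + 9157²) = 9200 Ω
I = V/|Z| = 14.35 mA
V_C = I·|Z_C| = 0.01435 × 11090 = 159.1 V

159.1 V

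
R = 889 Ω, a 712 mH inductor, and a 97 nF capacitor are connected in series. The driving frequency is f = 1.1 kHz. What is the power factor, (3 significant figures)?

ω = 2πf = 6912 rad/s
X_L = ωL = 4920 Ω
X_C = 1/(ωC) = 1490 Ω
Net reactance X = X_L − X_C = 3430 Ω
Z = 889 + j3430 Ω
|Z| = √(889² + 3430²) = 3540 Ω
∠Z = arctan(3430/889) = 75.5°
cos φ = cos(75.5°) = 0.251

0.251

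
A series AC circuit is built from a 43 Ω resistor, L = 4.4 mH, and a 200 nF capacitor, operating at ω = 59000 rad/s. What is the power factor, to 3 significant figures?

X_L = ωL = 260 Ω
X_C = 1/(ωC) = 84.7 Ω
Net reactance X = X_L − X_C = 175 Ω
Z = 43.0 + j175 Ω
|Z| = √(43.0² + 175²) = 180 Ω
∠Z = arctan(175/43.0) = 76.2°
cos φ = cos(76.2°) = 0.239

0.239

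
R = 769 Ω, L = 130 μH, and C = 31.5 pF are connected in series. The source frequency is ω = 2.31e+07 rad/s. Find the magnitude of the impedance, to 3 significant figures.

X_L = ωL = 3000 Ω
X_C = 1/(ωC) = 1370 Ω
Net reactance X = X_L − X_C = 1630 Ω
Z = 769 + j1630 Ω
|Z| = √(769² + 1630²) = 1800 Ω

1800 Ω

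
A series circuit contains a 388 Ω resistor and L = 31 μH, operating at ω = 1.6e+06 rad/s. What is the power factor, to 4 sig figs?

0.9919

X_L = ωL = 49.60 Ω
Z = 388.0 + j49.60 Ω
|Z| = √(388.0² + 49.60²) = 391.2 Ω
∠Z = arctan(49.60/388.0) = 7.285°
cos φ = cos(7.285°) = 0.9919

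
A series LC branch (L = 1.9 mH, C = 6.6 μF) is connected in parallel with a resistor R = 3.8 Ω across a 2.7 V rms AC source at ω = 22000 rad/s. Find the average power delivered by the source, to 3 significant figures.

X_L = ωL = 41.8 Ω
X_C = 1/(ωC) = 6.89 Ω
Branch 1: Z₁ = R = 3.80 Ω
Branch 2 (series LC): Z₂ = j(X_L − X_C) = j34.9 Ω
Parallel: Z = Z₁Z₂/(Z₁+Z₂), |Z| = 3.78 Ω, ∠Z = 6.21°
I = V/|Z| = 715 mA
P = VI cos φ = 2.7 × 0.715 × cos(6.21°) = 1.92 W

1.92 W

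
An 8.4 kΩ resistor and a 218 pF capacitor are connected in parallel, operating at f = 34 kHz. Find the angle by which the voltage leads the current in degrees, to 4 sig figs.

ω = 2πf = 213600 rad/s
X_C = 1/(ωC) = 21470 Ω
Parallel: admittances add. Y = 1/R + jωC
Y = (0.0001190 + j4.657e-05) S
|Y| = 0.0001278 S → |Z| = 1/|Y| = 7823 Ω, ∠Z = −∠Y = -21.37°

-21.37°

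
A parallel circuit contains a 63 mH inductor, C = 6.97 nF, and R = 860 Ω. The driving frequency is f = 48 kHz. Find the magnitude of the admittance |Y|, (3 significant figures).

2.36 mS

ω = 2πf = 301600 rad/s
X_L = ωL = 19000 Ω
X_C = 1/(ωC) = 476 Ω
Parallel: admittances add. Y = 1/R + 1/(jωL) + jωC
Y = (0.00116 + j0.00205) S
|Y| = 0.00236 S → |Z| = 1/|Y| = 424 Ω, ∠Z = −∠Y = -60.4°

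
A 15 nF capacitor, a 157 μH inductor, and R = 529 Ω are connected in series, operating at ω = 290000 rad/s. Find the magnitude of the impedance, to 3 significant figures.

560 Ω

X_L = ωL = 45.5 Ω
X_C = 1/(ωC) = 230 Ω
Net reactance X = X_L − X_C = -184 Ω
Z = 529 − j184 Ω
|Z| = √(529² + 184²) = 560 Ω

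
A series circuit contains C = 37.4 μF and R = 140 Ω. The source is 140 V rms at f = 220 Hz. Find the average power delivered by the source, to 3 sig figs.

ω = 2πf = 1382 rad/s
X_C = 1/(ωC) = 19.3 Ω
Z = 140 − j19.3 Ω
|Z| = √(140² + 19.3²) = 141 Ω
∠Z = arctan(-19.3/140) = -7.87°
I = V/|Z| = 991 mA
P = VI cos φ = 140 × 0.991 × cos(-7.87°) = 137 W

137 W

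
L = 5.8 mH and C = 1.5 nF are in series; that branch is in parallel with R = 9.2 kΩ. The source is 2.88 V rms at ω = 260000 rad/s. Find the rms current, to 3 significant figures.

2.74 mA

X_L = ωL = 1510 Ω
X_C = 1/(ωC) = 2560 Ω
Branch 1: Z₁ = R = 9200 Ω
Branch 2 (series LC): Z₂ = j(X_L − X_C) = −j1060 Ω
Parallel: Z = Z₁Z₂/(Z₁+Z₂), |Z| = 1050 Ω, ∠Z = -83.5°
I = V/|Z| = 2.88/1050 = 2.74 mA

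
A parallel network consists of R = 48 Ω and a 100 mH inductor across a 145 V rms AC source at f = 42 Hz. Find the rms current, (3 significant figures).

6.27 A

ω = 2πf = 263.9 rad/s
X_L = ωL = 26.4 Ω
Parallel: admittances add. Y = 1/R + 1/(jωL)
Y = (0.0208 − j0.0379) S
|Y| = 0.0432 S → |Z| = 1/|Y| = 23.1 Ω, ∠Z = −∠Y = 61.2°
I = V/|Z| = 145/23.1 = 6.27 A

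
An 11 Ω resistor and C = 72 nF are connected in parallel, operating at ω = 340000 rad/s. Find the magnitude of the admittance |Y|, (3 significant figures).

X_C = 1/(ωC) = 40.8 Ω
Parallel: admittances add. Y = 1/R + jωC
Y = (0.0909 + j0.0245) S
|Y| = 0.0941 S → |Z| = 1/|Y| = 10.6 Ω, ∠Z = −∠Y = -15.1°

94.1 mS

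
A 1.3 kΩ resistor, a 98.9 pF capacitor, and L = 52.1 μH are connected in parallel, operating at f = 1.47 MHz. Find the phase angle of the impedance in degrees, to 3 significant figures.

56.6°

ω = 2πf = 9.236e+06 rad/s
X_L = ωL = 481 Ω
X_C = 1/(ωC) = 1090 Ω
Parallel: admittances add. Y = 1/R + 1/(jωL) + jωC
Y = (0.000769 − j0.00116) S
|Y| = 0.00140 S → |Z| = 1/|Y| = 716 Ω, ∠Z = −∠Y = 56.6°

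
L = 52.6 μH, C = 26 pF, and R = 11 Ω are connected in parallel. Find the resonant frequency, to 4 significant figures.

4.304 MHz

ω₀ = 1/√(LC) = 1/√(5.26e-05 × 2.6e-11) = 2.704e+07 rad/s
f₀ = ω₀/(2π) = 4.304 MHz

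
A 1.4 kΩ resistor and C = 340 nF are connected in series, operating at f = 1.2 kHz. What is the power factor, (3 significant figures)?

ω = 2πf = 7540 rad/s
X_C = 1/(ωC) = 390 Ω
Z = 1400 − j390 Ω
|Z| = √(1400² + 390²) = 1450 Ω
∠Z = arctan(-390/1400) = -15.6°
cos φ = cos(-15.6°) = 0.963

0.963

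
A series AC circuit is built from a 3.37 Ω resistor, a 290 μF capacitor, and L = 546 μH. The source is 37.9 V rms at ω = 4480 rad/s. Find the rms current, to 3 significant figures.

10.1 A

X_L = ωL = 2.45 Ω
X_C = 1/(ωC) = 0.770 Ω
Net reactance X = X_L − X_C = 1.68 Ω
Z = 3.37 + j1.68 Ω
|Z| = √(3.37² + 1.68²) = 3.76 Ω
I = V/|Z| = 37.9/3.76 = 10.1 A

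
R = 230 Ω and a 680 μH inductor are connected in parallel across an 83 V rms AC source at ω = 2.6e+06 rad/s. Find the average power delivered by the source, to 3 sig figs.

X_L = ωL = 1770 Ω
Parallel: admittances add. Y = 1/R + 1/(jωL)
Y = (0.00435 − j0.000566) S
|Y| = 0.00438 S → |Z| = 1/|Y| = 228 Ω, ∠Z = −∠Y = 7.41°
I = V/|Z| = 364 mA
P = VI cos φ = 83 × 0.364 × cos(7.41°) = 30.0 W

30.0 W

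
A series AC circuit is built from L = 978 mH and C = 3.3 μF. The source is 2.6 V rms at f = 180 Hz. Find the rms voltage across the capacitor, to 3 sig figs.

0.831 V

ω = 2πf = 1131 rad/s
X_L = ωL = 1110 Ω
X_C = 1/(ωC) = 268 Ω
Net reactance X = X_L − X_C = 838 Ω
Z = j838 Ω
|Z| = √(0² + 838²) = 838 Ω
I = V/|Z| = 3.10 mA
V_C = I·|Z_C| = 0.00310 × 268 = 0.831 V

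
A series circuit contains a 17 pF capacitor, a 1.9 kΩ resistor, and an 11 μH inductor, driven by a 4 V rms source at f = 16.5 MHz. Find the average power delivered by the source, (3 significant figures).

ω = 2πf = 1.037e+08 rad/s
X_L = ωL = 1140 Ω
X_C = 1/(ωC) = 567 Ω
Net reactance X = X_L − X_C = 573 Ω
Z = 1900 + j573 Ω
|Z| = √(1900² + 573²) = 1980 Ω
∠Z = arctan(573/1900) = 16.8°
I = V/|Z| = 2.02 mA
P = VI cos φ = 4 × 0.00202 × cos(16.8°) = 7.72 mW

7.72 mW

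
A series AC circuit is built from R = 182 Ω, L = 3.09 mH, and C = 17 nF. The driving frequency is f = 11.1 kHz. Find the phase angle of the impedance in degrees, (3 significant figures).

ω = 2πf = 69740 rad/s
X_L = ωL = 216 Ω
X_C = 1/(ωC) = 843 Ω
Net reactance X = X_L − X_C = -628 Ω
Z = 182 − j628 Ω
|Z| = √(182² + 628²) = 654 Ω
∠Z = arctan(-628/182) = -73.8°

-73.8°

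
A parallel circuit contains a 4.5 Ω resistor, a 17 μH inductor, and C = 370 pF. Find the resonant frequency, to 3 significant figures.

2.01 MHz

ω₀ = 1/√(LC) = 1/√(1.7e-05 × 3.7e-10) = 1.261e+07 rad/s
f₀ = ω₀/(2π) = 2.01 MHz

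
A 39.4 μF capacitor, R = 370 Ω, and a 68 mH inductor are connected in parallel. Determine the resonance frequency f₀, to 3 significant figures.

ω₀ = 1/√(LC) = 1/√(0.068 × 3.94e-05) = 610.9 rad/s
f₀ = ω₀/(2π) = 97.2 Hz

97.2 Hz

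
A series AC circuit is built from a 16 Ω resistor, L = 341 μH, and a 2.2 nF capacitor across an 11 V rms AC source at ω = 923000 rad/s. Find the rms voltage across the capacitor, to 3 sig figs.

X_L = ωL = 315 Ω
X_C = 1/(ωC) = 492 Ω
Net reactance X = X_L − X_C = -178 Ω
Z = 16.0 − j178 Ω
|Z| = √(16.0² + 178²) = 178 Ω
I = V/|Z| = 61.6 mA
V_C = I·|Z_C| = 0.0616 × 492 = 30.4 V

30.4 V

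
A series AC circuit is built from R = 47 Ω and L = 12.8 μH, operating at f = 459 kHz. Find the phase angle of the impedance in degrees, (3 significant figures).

ω = 2πf = 2.884e+06 rad/s
X_L = ωL = 36.9 Ω
Z = 47.0 + j36.9 Ω
|Z| = √(47.0² + 36.9²) = 59.8 Ω
∠Z = arctan(36.9/47.0) = 38.1°

38.1°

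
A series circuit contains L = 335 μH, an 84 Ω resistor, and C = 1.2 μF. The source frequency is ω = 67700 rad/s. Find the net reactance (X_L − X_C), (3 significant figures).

X_L = ωL = 22.7 Ω
X_C = 1/(ωC) = 12.3 Ω
X = 22.7 − 12.3 = 10.4 Ω

10.4 Ω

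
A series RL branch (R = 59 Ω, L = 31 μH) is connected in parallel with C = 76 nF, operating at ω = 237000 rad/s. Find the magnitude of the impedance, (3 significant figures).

43.3 Ω

X_L = ωL = 7.35 Ω
X_C = 1/(ωC) = 55.5 Ω
Branch 1 (R+jX_L): Z₁ = 59.0 + j7.35 Ω, |Z₁| = 59.5 Ω
Branch 2 (−jX_C): Z₂ = −j55.5 Ω
Parallel: Z = Z₁Z₂/(Z₁+Z₂), |Z| = 43.3 Ω, ∠Z = -43.7°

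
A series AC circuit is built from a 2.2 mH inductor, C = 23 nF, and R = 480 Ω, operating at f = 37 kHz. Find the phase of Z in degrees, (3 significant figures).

34.1°

ω = 2πf = 232500 rad/s
X_L = ωL = 511 Ω
X_C = 1/(ωC) = 187 Ω
Net reactance X = X_L − X_C = 324 Ω
Z = 480 + j324 Ω
|Z| = √(480² + 324²) = 579 Ω
∠Z = arctan(324/480) = 34.1°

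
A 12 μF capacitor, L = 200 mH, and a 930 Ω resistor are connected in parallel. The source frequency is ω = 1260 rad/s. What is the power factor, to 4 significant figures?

X_L = ωL = 252.0 Ω
X_C = 1/(ωC) = 66.14 Ω
Parallel: admittances add. Y = 1/R + 1/(jωL) + jωC
Y = (0.001075 + j0.01115) S
|Y| = 0.01120 S → |Z| = 1/|Y| = 89.26 Ω, ∠Z = −∠Y = -84.49°
cos φ = cos(-84.49°) = 0.09598

0.09598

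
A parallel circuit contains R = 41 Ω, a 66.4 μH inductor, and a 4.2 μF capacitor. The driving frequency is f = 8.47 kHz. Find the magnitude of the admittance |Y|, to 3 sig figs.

ω = 2πf = 53220 rad/s
X_L = ωL = 3.53 Ω
X_C = 1/(ωC) = 4.47 Ω
Parallel: admittances add. Y = 1/R + 1/(jωL) + jωC
Y = (0.0244 − j0.0595) S
|Y| = 0.0643 S → |Z| = 1/|Y| = 15.6 Ω, ∠Z = −∠Y = 67.7°

64.3 mS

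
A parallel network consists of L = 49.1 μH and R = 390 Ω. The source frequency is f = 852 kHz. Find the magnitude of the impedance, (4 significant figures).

ω = 2πf = 5.353e+06 rad/s
X_L = ωL = 262.8 Ω
Parallel: admittances add. Y = 1/R + 1/(jωL)
Y = (0.002564 − j0.003805) S
|Y| = 0.004588 S → |Z| = 1/|Y| = 218.0 Ω, ∠Z = −∠Y = 56.02°

218.0 Ω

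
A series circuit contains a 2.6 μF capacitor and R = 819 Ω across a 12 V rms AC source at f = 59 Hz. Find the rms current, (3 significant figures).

9.08 mA

ω = 2πf = 370.7 rad/s
X_C = 1/(ωC) = 1040 Ω
Z = 819 − j1040 Ω
|Z| = √(819² + 1040²) = 1320 Ω
I = V/|Z| = 12/1320 = 9.08 mA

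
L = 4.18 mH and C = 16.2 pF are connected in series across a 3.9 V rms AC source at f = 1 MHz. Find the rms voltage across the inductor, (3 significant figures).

6.23 V

ω = 2πf = 6.283e+06 rad/s
X_L = ωL = 26300 Ω
X_C = 1/(ωC) = 9820 Ω
Net reactance X = X_L − X_C = 16400 Ω
Z = j16400 Ω
|Z| = √(0² + 16400²) = 16400 Ω
I = V/|Z| = 237 μA
V_L = I·|Z_L| = 0.000237 × 26300 = 6.23 V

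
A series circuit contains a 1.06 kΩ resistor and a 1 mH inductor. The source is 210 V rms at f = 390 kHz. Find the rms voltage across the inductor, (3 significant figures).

193 V

ω = 2πf = 2.45e+06 rad/s
X_L = ωL = 2450 Ω
Z = 1060 + j2450 Ω
|Z| = √(1060² + 2450²) = 2670 Ω
I = V/|Z| = 78.7 mA
V_L = I·|Z_L| = 0.0787 × 2450 = 193 V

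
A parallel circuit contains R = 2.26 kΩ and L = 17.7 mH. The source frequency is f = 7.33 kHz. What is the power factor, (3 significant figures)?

ω = 2πf = 46060 rad/s
X_L = ωL = 815 Ω
Parallel: admittances add. Y = 1/R + 1/(jωL)
Y = (0.000442 − j0.00123) S
|Y| = 0.00130 S → |Z| = 1/|Y| = 767 Ω, ∠Z = −∠Y = 70.2°
cos φ = cos(70.2°) = 0.339

0.339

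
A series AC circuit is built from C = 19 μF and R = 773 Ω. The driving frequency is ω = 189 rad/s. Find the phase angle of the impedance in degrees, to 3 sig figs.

-19.8°

X_C = 1/(ωC) = 278 Ω
Z = 773 − j278 Ω
|Z| = √(773² + 278²) = 822 Ω
∠Z = arctan(-278/773) = -19.8°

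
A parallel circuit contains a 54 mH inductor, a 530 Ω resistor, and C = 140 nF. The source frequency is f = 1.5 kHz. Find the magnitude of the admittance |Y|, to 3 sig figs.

ω = 2πf = 9425 rad/s
X_L = ωL = 509 Ω
X_C = 1/(ωC) = 758 Ω
Parallel: admittances add. Y = 1/R + 1/(jωL) + jωC
Y = (0.00189 − j0.000645) S
|Y| = 0.00199 S → |Z| = 1/|Y| = 501 Ω, ∠Z = −∠Y = 18.9°

1.99 mS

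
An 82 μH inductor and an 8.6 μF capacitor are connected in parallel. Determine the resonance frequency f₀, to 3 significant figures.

ω₀ = 1/√(LC) = 1/√(8.2e-05 × 8.6e-06) = 37660 rad/s
f₀ = ω₀/(2π) = 5.99 kHz

5.99 kHz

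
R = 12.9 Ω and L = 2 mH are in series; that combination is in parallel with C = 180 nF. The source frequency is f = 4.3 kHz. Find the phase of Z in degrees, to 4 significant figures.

71.71°

ω = 2πf = 27020 rad/s
X_L = ωL = 54.04 Ω
X_C = 1/(ωC) = 205.6 Ω
Branch 1 (R+jX_L): Z₁ = 12.90 + j54.04 Ω, |Z₁| = 55.55 Ω
Branch 2 (−jX_C): Z₂ = −j205.6 Ω
Parallel: Z = Z₁Z₂/(Z₁+Z₂), |Z| = 75.08 Ω, ∠Z = 71.71°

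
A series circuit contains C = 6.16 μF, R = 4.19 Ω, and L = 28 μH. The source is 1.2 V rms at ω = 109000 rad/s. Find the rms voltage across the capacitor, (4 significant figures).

X_L = ωL = 3.052 Ω
X_C = 1/(ωC) = 1.489 Ω
Net reactance X = X_L − X_C = 1.563 Ω
Z = 4.190 + j1.563 Ω
|Z| = √(4.190² + 1.563²) = 4.472 Ω
I = V/|Z| = 268.3 mA
V_C = I·|Z_C| = 0.2683 × 1.489 = 0.3997 V

0.3997 V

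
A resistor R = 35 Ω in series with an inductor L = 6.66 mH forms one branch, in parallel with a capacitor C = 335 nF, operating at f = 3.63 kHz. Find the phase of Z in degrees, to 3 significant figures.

-44.0°

ω = 2πf = 22810 rad/s
X_L = ωL = 152 Ω
X_C = 1/(ωC) = 131 Ω
Branch 1 (R+jX_L): Z₁ = 35.0 + j152 Ω, |Z₁| = 156 Ω
Branch 2 (−jX_C): Z₂ = −j131 Ω
Parallel: Z = Z₁Z₂/(Z₁+Z₂), |Z| = 500 Ω, ∠Z = -44.0°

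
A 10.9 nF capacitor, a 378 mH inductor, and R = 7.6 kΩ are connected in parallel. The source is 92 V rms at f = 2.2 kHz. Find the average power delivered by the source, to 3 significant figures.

ω = 2πf = 13820 rad/s
X_L = ωL = 5230 Ω
X_C = 1/(ωC) = 6640 Ω
Parallel: admittances add. Y = 1/R + 1/(jωL) + jωC
Y = (0.000132 − j4.07e-05) S
|Y| = 0.000138 S → |Z| = 1/|Y| = 7260 Ω, ∠Z = −∠Y = 17.2°
I = V/|Z| = 12.7 mA
P = VI cos φ = 92 × 0.0127 × cos(17.2°) = 1.11 W

1.11 W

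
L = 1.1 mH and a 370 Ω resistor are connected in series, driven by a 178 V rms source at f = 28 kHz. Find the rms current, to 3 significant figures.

426 mA

ω = 2πf = 175900 rad/s
X_L = ωL = 194 Ω
Z = 370 + j194 Ω
|Z| = √(370² + 194²) = 418 Ω
I = V/|Z| = 178/418 = 426 mA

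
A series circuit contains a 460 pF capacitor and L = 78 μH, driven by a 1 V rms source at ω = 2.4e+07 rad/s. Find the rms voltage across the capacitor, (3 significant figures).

0.0508 V

X_L = ωL = 1870 Ω
X_C = 1/(ωC) = 90.6 Ω
Net reactance X = X_L − X_C = 1780 Ω
Z = j1780 Ω
|Z| = √(0² + 1780²) = 1780 Ω
I = V/|Z| = 561 μA
V_C = I·|Z_C| = 0.000561 × 90.6 = 0.0508 V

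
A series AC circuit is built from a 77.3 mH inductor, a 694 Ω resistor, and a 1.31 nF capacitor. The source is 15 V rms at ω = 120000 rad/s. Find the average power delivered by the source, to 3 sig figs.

X_L = ωL = 9280 Ω
X_C = 1/(ωC) = 6360 Ω
Net reactance X = X_L − X_C = 2910 Ω
Z = 694 + j2910 Ω
|Z| = √(694² + 2910²) = 3000 Ω
∠Z = arctan(2910/694) = 76.6°
I = V/|Z| = 5.01 mA
P = VI cos φ = 15 × 0.00501 × cos(76.6°) = 17.4 mW

17.4 mW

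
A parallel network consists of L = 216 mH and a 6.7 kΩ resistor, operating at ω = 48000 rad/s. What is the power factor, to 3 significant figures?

X_L = ωL = 10400 Ω
Parallel: admittances add. Y = 1/R + 1/(jωL)
Y = (0.000149 − j9.65e-05) S
|Y| = 0.000178 S → |Z| = 1/|Y| = 5630 Ω, ∠Z = −∠Y = 32.9°
cos φ = cos(32.9°) = 0.840

0.840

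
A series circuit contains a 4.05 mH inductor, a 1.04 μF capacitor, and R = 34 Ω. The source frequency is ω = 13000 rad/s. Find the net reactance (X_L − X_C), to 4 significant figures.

-21.31 Ω

X_L = ωL = 52.65 Ω
X_C = 1/(ωC) = 73.96 Ω
X = 52.65 − 73.96 = -21.31 Ω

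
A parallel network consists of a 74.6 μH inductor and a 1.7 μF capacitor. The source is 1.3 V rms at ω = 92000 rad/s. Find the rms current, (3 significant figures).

X_L = ωL = 6.86 Ω
X_C = 1/(ωC) = 6.39 Ω
Parallel: admittances add. Y = 1/(jωL) + jωC
Y = (0 + j0.0107) S
|Y| = 0.0107 S → |Z| = 1/|Y| = 93.5 Ω, ∠Z = −∠Y = -90.0°
I = V/|Z| = 1.3/93.5 = 13.9 mA

13.9 mA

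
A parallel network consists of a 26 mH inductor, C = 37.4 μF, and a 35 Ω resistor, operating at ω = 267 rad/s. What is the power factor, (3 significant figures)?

X_L = ωL = 6.94 Ω
X_C = 1/(ωC) = 100 Ω
Parallel: admittances add. Y = 1/R + 1/(jωL) + jωC
Y = (0.0286 − j0.134) S
|Y| = 0.137 S → |Z| = 1/|Y| = 7.30 Ω, ∠Z = −∠Y = 78.0°
cos φ = cos(78.0°) = 0.208

0.208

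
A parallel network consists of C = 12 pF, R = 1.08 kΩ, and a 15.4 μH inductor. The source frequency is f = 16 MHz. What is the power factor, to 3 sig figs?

ω = 2πf = 1.005e+08 rad/s
X_L = ωL = 1550 Ω
X_C = 1/(ωC) = 829 Ω
Parallel: admittances add. Y = 1/R + 1/(jωL) + jωC
Y = (0.000926 + j0.000560) S
|Y| = 0.00108 S → |Z| = 1/|Y| = 924 Ω, ∠Z = −∠Y = -31.2°
cos φ = cos(-31.2°) = 0.855

0.855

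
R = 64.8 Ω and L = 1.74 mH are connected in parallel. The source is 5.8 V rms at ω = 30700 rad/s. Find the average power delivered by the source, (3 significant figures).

519 mW

X_L = ωL = 53.4 Ω
Parallel: admittances add. Y = 1/R + 1/(jωL)
Y = (0.0154 − j0.0187) S
|Y| = 0.0243 S → |Z| = 1/|Y| = 41.2 Ω, ∠Z = −∠Y = 50.5°
I = V/|Z| = 141 mA
P = VI cos φ = 5.8 × 0.141 × cos(50.5°) = 519 mW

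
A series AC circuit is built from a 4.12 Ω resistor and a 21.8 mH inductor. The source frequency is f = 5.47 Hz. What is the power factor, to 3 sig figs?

0.984

ω = 2πf = 34.37 rad/s
X_L = ωL = 0.749 Ω
Z = 4.12 + j0.749 Ω
|Z| = √(4.12² + 0.749²) = 4.19 Ω
∠Z = arctan(0.749/4.12) = 10.3°
cos φ = cos(10.3°) = 0.984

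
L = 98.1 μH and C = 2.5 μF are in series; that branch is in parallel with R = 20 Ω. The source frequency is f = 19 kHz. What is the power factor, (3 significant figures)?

0.386

ω = 2πf = 119400 rad/s
X_L = ωL = 11.7 Ω
X_C = 1/(ωC) = 3.35 Ω
Branch 1: Z₁ = R = 20.0 Ω
Branch 2 (series LC): Z₂ = j(X_L − X_C) = j8.36 Ω
Parallel: Z = Z₁Z₂/(Z₁+Z₂), |Z| = 7.71 Ω, ∠Z = 67.3°
cos φ = cos(67.3°) = 0.386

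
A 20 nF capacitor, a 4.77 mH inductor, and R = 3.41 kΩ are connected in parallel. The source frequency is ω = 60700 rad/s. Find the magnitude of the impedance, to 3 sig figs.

443 Ω

X_L = ωL = 290 Ω
X_C = 1/(ωC) = 824 Ω
Parallel: admittances add. Y = 1/R + 1/(jωL) + jωC
Y = (0.000293 − j0.00224) S
|Y| = 0.00226 S → |Z| = 1/|Y| = 443 Ω, ∠Z = −∠Y = 82.5°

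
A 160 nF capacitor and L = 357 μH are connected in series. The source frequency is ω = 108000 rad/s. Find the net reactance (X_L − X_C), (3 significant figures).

-19.3 Ω

X_L = ωL = 38.6 Ω
X_C = 1/(ωC) = 57.9 Ω
X = 38.6 − 57.9 = -19.3 Ω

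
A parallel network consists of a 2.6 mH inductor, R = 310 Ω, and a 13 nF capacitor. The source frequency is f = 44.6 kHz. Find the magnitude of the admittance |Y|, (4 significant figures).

ω = 2πf = 280200 rad/s
X_L = ωL = 728.6 Ω
X_C = 1/(ωC) = 274.5 Ω
Parallel: admittances add. Y = 1/R + 1/(jωL) + jωC
Y = (0.003226 + j0.002270) S
|Y| = 0.003945 S → |Z| = 1/|Y| = 253.5 Ω, ∠Z = −∠Y = -35.14°

3.945 mS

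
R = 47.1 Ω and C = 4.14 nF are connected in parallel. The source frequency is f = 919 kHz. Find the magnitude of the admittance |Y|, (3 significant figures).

ω = 2πf = 5.774e+06 rad/s
X_C = 1/(ωC) = 41.8 Ω
Parallel: admittances add. Y = 1/R + jωC
Y = (0.0212 + j0.0239) S
|Y| = 0.0320 S → |Z| = 1/|Y| = 31.3 Ω, ∠Z = −∠Y = -48.4°

32.0 mS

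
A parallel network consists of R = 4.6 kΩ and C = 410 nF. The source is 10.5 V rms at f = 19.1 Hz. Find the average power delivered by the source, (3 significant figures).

24.0 mW

ω = 2πf = 120.0 rad/s
X_C = 1/(ωC) = 20300 Ω
Parallel: admittances add. Y = 1/R + jωC
Y = (0.000217 + j4.92e-05) S
|Y| = 0.000223 S → |Z| = 1/|Y| = 4490 Ω, ∠Z = −∠Y = -12.8°
I = V/|Z| = 2.34 mA
P = VI cos φ = 10.5 × 0.00234 × cos(-12.8°) = 24.0 mW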